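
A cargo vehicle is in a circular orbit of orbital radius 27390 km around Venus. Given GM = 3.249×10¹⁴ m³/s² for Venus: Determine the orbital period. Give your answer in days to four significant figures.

T ≈ 0.5783 days

r = 27390 km = 2.739×10⁷ m.
Kepler's third law: T = 2π√(r³/μ) = 2π√((2.739×10⁷)³ / 3.249×10¹⁴).
r³/μ = 6.325×10⁷ s², so T = 2π × 7.953×10³ = 4.997×10⁴ s.
Converting: 4.997×10⁴ s ÷ 86400 = 0.5783 days.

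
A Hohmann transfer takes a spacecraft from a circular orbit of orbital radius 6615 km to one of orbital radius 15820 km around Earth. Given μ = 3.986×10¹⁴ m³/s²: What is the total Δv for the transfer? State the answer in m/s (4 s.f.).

Δv_total ≈ 2621 m/s

r₁ = 6615 km = 6.615×10⁶ m.
r₂ = 15820 km = 1.582×10⁷ m.
Transfer ellipse a_t = (r₁ + r₂)/2 = 1.122×10⁷ m.
At r₁: circular v_c1 = √(μ/r₁) = 7763 m/s; transfer-perigee v_p = √[μ(2/r₁ − 1/a_t)] = 9218 m/s.
Δv₁ = v_p − v_c1 = 1456 m/s.
At r₂: circular v_c2 = √(μ/r₂) = 5020 m/s; transfer-apogee v_a = √[μ(2/r₂ − 1/a_t)] = 3855 m/s.
Δv₂ = v_c2 − v_a = 1165 m/s.
Total Δv = Δv₁ + Δv₂ = 2621 m/s.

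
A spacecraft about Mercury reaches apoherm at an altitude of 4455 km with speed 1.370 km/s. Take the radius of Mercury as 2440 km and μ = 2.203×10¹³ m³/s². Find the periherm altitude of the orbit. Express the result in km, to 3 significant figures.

periherm altitude ≈ 427 km

r_a = 2440 + 4455 = 6895.0 km = 6.895×10⁶ m.
Specific energy ε = v²/2 − μ/r = -2.257×10⁶ J/kg, so a = −μ/(2ε) = 4.881×10⁶ m.
The apsides satisfy r_p + r_a = 2a, so the periherm radius is 2a − r_a = 2.867×10⁶ m = 2867.4 km.
Periherm altitude = 2867.4 − 2440 = 427.39 km.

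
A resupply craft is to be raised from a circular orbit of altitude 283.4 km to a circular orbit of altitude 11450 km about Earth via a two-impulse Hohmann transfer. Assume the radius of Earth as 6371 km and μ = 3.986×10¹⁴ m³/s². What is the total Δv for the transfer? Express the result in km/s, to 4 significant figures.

Δv_total ≈ 2.842 km/s

r₁ = 6371 + 283.4 = 6654.4 km = 6.6544×10⁶ m.
r₂ = 6371 + 11450 = 17821 km = 1.7821×10⁷ m.
Transfer ellipse a_t = (r₁ + r₂)/2 = 1.224×10⁷ m.
At r₁: circular v_c1 = √(μ/r₁) = 7740 m/s; transfer-perigee v_p = √[μ(2/r₁ − 1/a_t)] = 9340 m/s.
Δv₁ = v_p − v_c1 = 1600 m/s.
At r₂: circular v_c2 = √(μ/r₂) = 4729 m/s; transfer-apogee v_a = √[μ(2/r₂ − 1/a_t)] = 3487 m/s.
Δv₂ = v_c2 − v_a = 1242 m/s.
Total Δv = Δv₁ + Δv₂ = 2842 m/s = 2.842 km/s.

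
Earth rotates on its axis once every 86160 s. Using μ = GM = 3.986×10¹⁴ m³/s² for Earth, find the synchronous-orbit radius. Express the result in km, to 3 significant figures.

r_sync ≈ 42200 km

A synchronous orbit has period T, so by Kepler's third law a = (μT²/4π²)^(1/3).
μT²/4π² = 3.986×10¹⁴ × (8.616×10⁴)² / 39.48 = 7.495×10²² m³.
a = 4.216×10⁷ m = 42163 km.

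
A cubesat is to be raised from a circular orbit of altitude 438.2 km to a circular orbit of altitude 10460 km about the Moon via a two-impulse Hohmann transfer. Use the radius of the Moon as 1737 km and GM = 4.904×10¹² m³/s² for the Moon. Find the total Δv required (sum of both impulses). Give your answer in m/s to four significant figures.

r₁ = 1737 + 438.2 = 2175.2 km = 2.1752×10⁶ m.
r₂ = 1737 + 10460 = 12197 km = 1.2197×10⁷ m.
Transfer ellipse a_t = (r₁ + r₂)/2 = 7.186×10⁶ m.
At r₁: circular v_c1 = √(μ/r₁) = 1502 m/s; transfer-perilune v_p = √[μ(2/r₁ − 1/a_t)] = 1956 m/s.
Δv₁ = v_p − v_c1 = 454.7 m/s.
At r₂: circular v_c2 = √(μ/r₂) = 634.1 m/s; transfer-apolune v_a = √[μ(2/r₂ − 1/a_t)] = 348.9 m/s.
Δv₂ = v_c2 − v_a = 285.2 m/s.
Total Δv = Δv₁ + Δv₂ = 739.9 m/s.

Δv_total ≈ 739.9 m/s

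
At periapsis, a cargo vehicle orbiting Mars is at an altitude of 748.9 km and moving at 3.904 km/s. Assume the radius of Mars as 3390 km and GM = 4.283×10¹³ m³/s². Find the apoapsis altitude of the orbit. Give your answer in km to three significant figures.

apoapsis altitude ≈ 8170 km

r_p = 3390 + 748.9 = 4138.9 km = 4.139×10⁶ m.
Specific energy ε = v²/2 − μ/r = -2.728×10⁶ J/kg, so a = −μ/(2ε) = 7.851×10⁶ m.
The apsides satisfy r_p + r_a = 2a, so the apoapsis radius is 2a − r_p = 1.156×10⁷ m = 11564 km.
Apoapsis altitude = 11564 − 3390 = 8173.8 km.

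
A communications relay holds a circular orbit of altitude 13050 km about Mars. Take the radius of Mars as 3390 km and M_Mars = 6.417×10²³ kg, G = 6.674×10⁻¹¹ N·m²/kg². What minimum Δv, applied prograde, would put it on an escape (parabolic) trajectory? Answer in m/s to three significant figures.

Δv ≈ 669 m/s

μ = GM = 6.674×10⁻¹¹ × 6.417×10²³ = 4.283×10¹³ m³/s².
r = 3390 + 13050 = 16440 km = 1.6440×10⁷ m.
Circular speed v_c = √(μ/r) = 1614 m/s.
Escape speed v_esc = √(2μ/r) = √2 × v_c = 2283 m/s.
Δv = v_esc − v_c = 668.5 m/s.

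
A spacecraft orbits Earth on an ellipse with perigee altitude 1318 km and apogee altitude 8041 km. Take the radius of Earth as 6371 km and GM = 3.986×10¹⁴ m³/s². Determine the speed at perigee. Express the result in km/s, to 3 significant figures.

v ≈ 8.22 km/s

r_p = 6371 + 1318 = 7689.0 km = 7.6890×10⁶ m.
r_a = 6371 + 8041 = 14412 km = 1.4412×10⁷ m.
Semi-major axis a = (r_p + r_a)/2 = 11050 km = 1.105×10⁷ m.
Vis-viva: v² = μ(2/r − 1/a) = 3.986×10¹⁴ × (2.601×10⁻⁷ − 9.049×10⁻⁸) = 6.761×10⁷ m²/s².
v = 8223 m/s = 8.223 km/s.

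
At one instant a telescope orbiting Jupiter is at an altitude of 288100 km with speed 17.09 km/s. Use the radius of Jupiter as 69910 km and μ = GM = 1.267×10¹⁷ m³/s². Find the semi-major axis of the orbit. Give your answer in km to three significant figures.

a ≈ 3.05×10⁵ km

r = 69910 + 288100 = 3.5801×10⁵ km = 3.580×10⁸ m.
Specific orbital energy ε = v²/2 − μ/r = (17090)²/2 − 1.267×10¹⁷/3.580×10⁸ = -2.079×10⁸ J/kg.
Since ε = −μ/(2a), a = −μ/(2ε) = 3.048×10⁸ m = 3.0476×10⁵ km.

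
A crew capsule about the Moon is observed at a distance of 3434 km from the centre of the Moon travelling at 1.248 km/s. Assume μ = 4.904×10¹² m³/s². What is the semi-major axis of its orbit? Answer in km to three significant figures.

r = 3.434×10⁶ m.
Vis-viva rearranged: 1/a = 2/r − v²/μ = 5.824×10⁻⁷ − 3.176×10⁻⁷ = 2.648×10⁻⁷ m⁻¹.
a = 3.776×10⁶ m = 3776.3 km.

a ≈ 3780 km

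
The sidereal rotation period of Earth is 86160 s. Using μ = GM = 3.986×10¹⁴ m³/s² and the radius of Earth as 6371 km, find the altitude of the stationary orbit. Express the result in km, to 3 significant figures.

A synchronous orbit has period T, so by Kepler's third law a = (μT²/4π²)^(1/3).
μT²/4π² = 3.986×10¹⁴ × (8.616×10⁴)² / 39.48 = 7.495×10²² m³.
a = 4.216×10⁷ m = 42163 km.
Altitude h = a − R = 42163 − 6371 = 35792 km.

h_sync ≈ 35800 km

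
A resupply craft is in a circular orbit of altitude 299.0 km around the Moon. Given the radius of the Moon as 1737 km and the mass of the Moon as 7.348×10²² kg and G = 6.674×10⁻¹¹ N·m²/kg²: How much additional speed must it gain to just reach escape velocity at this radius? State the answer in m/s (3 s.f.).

Δv ≈ 643 m/s

μ = GM = 6.674×10⁻¹¹ × 7.348×10²² = 4.904×10¹² m³/s².
r = 1737 + 299.0 = 2036.0 km = 2.0360×10⁶ m.
Circular speed v_c = √(μ/r) = 1552 m/s.
Escape speed v_esc = √(2μ/r) = √2 × v_c = 2195 m/s.
Δv = v_esc − v_c = 642.9 m/s.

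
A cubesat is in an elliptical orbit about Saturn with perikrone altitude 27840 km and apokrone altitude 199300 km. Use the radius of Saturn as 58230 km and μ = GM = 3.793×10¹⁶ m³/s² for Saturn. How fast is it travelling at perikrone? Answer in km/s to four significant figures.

v ≈ 25.70 km/s

r_p = 58230 + 27840 = 86070 km = 8.6070×10⁷ m.
r_a = 58230 + 199300 = 257530 km = 2.5753×10⁸ m.
Semi-major axis a = (r_p + r_a)/2 = 1.7180×10⁵ km = 1.718×10⁸ m.
Vis-viva: v² = μ(2/r − 1/a) = 3.793×10¹⁶ × (2.324×10⁻⁸ − 5.821×10⁻⁹) = 6.606×10⁸ m²/s².
v = 25700 m/s = 25.70 km/s.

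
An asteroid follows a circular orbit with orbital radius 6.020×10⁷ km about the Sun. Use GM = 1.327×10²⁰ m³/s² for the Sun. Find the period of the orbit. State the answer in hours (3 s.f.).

r = 6.020×10⁷ km = 6.020×10¹⁰ m.
Kepler's third law: T = 2π√(r³/μ) = 2π√((6.020×10¹⁰)³ / 1.327×10²⁰).
r³/μ = 1.644×10¹² s², so T = 2π × 1.282×10⁶ = 8.056×10⁶ s.
Converting: 8.056×10⁶ s ÷ 3600 = 2238 hours.

T ≈ 2240 hours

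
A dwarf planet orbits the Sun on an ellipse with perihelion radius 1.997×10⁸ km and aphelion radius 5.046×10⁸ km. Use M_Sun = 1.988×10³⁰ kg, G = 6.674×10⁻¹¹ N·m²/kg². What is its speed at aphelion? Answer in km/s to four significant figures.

v ≈ 12.21 km/s

μ = GM = 6.674×10⁻¹¹ × 1.988×10³⁰ = 1.327×10²⁰ m³/s².
Semi-major axis a = (r_p + r_a)/2 = 3.5215×10⁸ km = 3.522×10¹¹ m.
Vis-viva: v² = μ(2/r − 1/a) = 1.327×10²⁰ × (3.964×10⁻¹² − 2.840×10⁻¹²) = 1.491×10⁸ m²/s².
v = 12210 m/s = 12.21 km/s.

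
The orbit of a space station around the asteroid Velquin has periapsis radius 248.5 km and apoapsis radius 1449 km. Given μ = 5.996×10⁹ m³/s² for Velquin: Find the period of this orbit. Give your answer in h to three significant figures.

Semi-major axis a = (r_p + r_a)/2 = (248.50 + 1449.0)/2 = 848.75 km = 8.488×10⁵ m.
By Kepler's third law T = 2π√(a³/μ) = 2π × 1.010×10⁴ = 6.345×10⁴ s.
= 17.62 h.

T ≈ 17.6 h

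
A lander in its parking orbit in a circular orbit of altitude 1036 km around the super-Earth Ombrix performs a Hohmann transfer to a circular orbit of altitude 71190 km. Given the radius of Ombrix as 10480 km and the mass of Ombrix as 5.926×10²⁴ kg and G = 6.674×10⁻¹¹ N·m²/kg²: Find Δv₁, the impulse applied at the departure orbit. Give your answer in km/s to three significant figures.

μ = GM = 6.674×10⁻¹¹ × 5.926×10²⁴ = 3.955×10¹⁴ m³/s².
r₁ = 10480 + 1036 = 11516 km = 1.1516×10⁷ m.
r₂ = 10480 + 71190 = 81670 km = 8.1670×10⁷ m.
Transfer ellipse a_t = (r₁ + r₂)/2 = 4.659×10⁷ m.
At r₁: circular v_c1 = √(μ/r₁) = 5860 m/s; transfer-periapsis v_p = √[μ(2/r₁ − 1/a_t)] = 7759 m/s.
Δv₁ = v_p − v_c1 = 1898 m/s.
= 1.898 km/s.

Δv ≈ 1.90 km/s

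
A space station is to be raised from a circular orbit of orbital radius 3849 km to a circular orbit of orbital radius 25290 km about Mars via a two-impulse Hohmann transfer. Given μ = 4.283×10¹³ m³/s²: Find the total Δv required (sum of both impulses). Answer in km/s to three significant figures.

Δv_total ≈ 1.69 km/s

r₁ = 3849 km = 3.849×10⁶ m.
r₂ = 25290 km = 2.529×10⁷ m.
Transfer ellipse a_t = (r₁ + r₂)/2 = 1.457×10⁷ m.
At r₁: circular v_c1 = √(μ/r₁) = 3336 m/s; transfer-periapsis v_p = √[μ(2/r₁ − 1/a_t)] = 4395 m/s.
Δv₁ = v_p − v_c1 = 1059 m/s.
At r₂: circular v_c2 = √(μ/r₂) = 1301 m/s; transfer-apoapsis v_a = √[μ(2/r₂ − 1/a_t)] = 668.9 m/s.
Δv₂ = v_c2 − v_a = 632.5 m/s.
Total Δv = Δv₁ + Δv₂ = 1692 m/s = 1.692 km/s.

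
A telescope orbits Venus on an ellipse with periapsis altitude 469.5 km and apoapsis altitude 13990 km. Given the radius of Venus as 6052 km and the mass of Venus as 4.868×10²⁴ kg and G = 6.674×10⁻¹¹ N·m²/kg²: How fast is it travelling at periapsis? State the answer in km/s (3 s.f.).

v ≈ 8.67 km/s

μ = GM = 6.674×10⁻¹¹ × 4.868×10²⁴ = 3.249×10¹⁴ m³/s².
r_p = 6052 + 469.5 = 6521.5 km = 6.5215×10⁶ m.
r_a = 6052 + 13990 = 20042 km = 2.0042×10⁷ m.
Semi-major axis a = (r_p + r_a)/2 = 13282 km = 1.328×10⁷ m.
Vis-viva: v² = μ(2/r − 1/a) = 3.249×10¹⁴ × (3.067×10⁻⁷ − 7.529×10⁻⁸) = 7.518×10⁷ m²/s².
v = 8670 m/s = 8.670 km/s.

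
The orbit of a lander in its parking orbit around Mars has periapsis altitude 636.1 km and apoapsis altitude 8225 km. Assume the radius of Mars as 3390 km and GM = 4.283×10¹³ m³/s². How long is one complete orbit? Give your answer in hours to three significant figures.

T ≈ 5.83 hours

r_p = 3390 + 636.1 = 4026.1 km = 4.0261×10⁶ m.
r_a = 3390 + 8225 = 11615 km = 1.1615×10⁷ m.
Semi-major axis a = (r_p + r_a)/2 = (4026.1 + 11615)/2 = 7820.6 km = 7.821×10⁶ m.
By Kepler's third law T = 2π√(a³/μ) = 2π × 3.342×10³ = 2.100×10⁴ s.
= 5.833 hours.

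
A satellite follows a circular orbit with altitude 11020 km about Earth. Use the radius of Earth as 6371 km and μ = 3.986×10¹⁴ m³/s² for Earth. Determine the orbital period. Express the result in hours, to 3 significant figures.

T ≈ 6.34 hours

r = 6371 + 11020 = 17391 km = 1.7391×10⁷ m.
Kepler's third law: T = 2π√(r³/μ) = 2π√((1.739×10⁷)³ / 3.986×10¹⁴).
r³/μ = 1.320×10⁷ s², so T = 2π × 3.633×10³ = 2.282×10⁴ s.
Converting: 2.282×10⁴ s ÷ 3600 = 6.340 hours.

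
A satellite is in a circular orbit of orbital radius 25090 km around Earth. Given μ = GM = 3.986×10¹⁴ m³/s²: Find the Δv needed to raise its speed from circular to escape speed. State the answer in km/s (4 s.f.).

Δv ≈ 1.651 km/s

r = 25090 km = 2.509×10⁷ m.
Circular speed v_c = √(μ/r) = 3986 m/s.
Escape speed v_esc = √(2μ/r) = √2 × v_c = 5637 m/s.
Δv = v_esc − v_c = 1651 m/s = 1.651 km/s.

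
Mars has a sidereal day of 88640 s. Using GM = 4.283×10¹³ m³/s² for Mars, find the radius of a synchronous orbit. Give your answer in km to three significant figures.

r_sync ≈ 20400 km

A synchronous orbit has period T, so by Kepler's third law a = (μT²/4π²)^(1/3).
μT²/4π² = 4.283×10¹³ × (8.864×10⁴)² / 39.48 = 8.524×10²¹ m³.
a = 2.043×10⁷ m = 20428 km.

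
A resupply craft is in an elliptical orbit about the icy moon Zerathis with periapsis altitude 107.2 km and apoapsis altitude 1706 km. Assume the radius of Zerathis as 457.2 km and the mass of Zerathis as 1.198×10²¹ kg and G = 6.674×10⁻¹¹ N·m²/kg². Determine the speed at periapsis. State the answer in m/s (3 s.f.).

v ≈ 474 m/s

μ = GM = 6.674×10⁻¹¹ × 1.198×10²¹ = 7.995×10¹⁰ m³/s².
r_p = 457.2 + 107.2 = 564.40 km = 5.6440×10⁵ m.
r_a = 457.2 + 1706 = 2163.2 km = 2.1632×10⁶ m.
Semi-major axis a = (r_p + r_a)/2 = 1363.8 km = 1.364×10⁶ m.
Vis-viva: v² = μ(2/r − 1/a) = 7.995×10¹⁰ × (3.544×10⁻⁶ − 7.332×10⁻⁷) = 2.247×10⁵ m²/s².
v = 474.0 m/s.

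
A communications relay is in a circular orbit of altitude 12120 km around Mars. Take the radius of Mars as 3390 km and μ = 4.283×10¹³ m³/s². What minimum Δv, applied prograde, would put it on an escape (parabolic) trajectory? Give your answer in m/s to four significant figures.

r = 3390 + 12120 = 15510 km = 1.5510×10⁷ m.
Circular speed v_c = √(μ/r) = 1662 m/s.
Escape speed v_esc = √(2μ/r) = √2 × v_c = 2350 m/s.
Δv = v_esc − v_c = 688.3 m/s.

Δv ≈ 688.3 m/s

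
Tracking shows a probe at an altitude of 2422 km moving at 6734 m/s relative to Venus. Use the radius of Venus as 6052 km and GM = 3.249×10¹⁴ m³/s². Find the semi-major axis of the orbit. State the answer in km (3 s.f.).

a ≈ 10400 km

r = 6052 + 2422 = 8474.0 km = 8.474×10⁶ m.
Specific orbital energy ε = v²/2 − μ/r = (6734)²/2 − 3.249×10¹⁴/8.474×10⁶ = -1.567×10⁷ J/kg.
Since ε = −μ/(2a), a = −μ/(2ε) = 1.037×10⁷ m = 10369 km.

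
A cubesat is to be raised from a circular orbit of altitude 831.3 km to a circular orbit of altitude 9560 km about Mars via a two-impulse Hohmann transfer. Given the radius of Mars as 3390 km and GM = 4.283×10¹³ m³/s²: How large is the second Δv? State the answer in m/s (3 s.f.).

r₁ = 3390 + 831.3 = 4221.3 km = 4.2213×10⁶ m.
r₂ = 3390 + 9560 = 12950 km = 1.2950×10⁷ m.
Transfer ellipse a_t = (r₁ + r₂)/2 = 8.586×10⁶ m.
At r₁: circular v_c1 = √(μ/r₁) = 3185 m/s; transfer-periapsis v_p = √[μ(2/r₁ − 1/a_t)] = 3912 m/s.
At r₂: circular v_c2 = √(μ/r₂) = 1819 m/s; transfer-apoapsis v_a = √[μ(2/r₂ − 1/a_t)] = 1275 m/s.
Δv₂ = v_c2 − v_a = 543.4 m/s.

Δv ≈ 543 m/s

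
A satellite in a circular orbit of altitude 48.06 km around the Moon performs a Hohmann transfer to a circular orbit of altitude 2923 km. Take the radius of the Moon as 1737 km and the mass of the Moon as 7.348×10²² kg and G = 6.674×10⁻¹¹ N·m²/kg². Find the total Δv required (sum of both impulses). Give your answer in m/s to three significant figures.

μ = GM = 6.674×10⁻¹¹ × 7.348×10²² = 4.904×10¹² m³/s².
r₁ = 1737 + 48.06 = 1785.1 km = 1.7851×10⁶ m.
r₂ = 1737 + 2923 = 4660.0 km = 4.6600×10⁶ m.
Transfer ellipse a_t = (r₁ + r₂)/2 = 3.223×10⁶ m.
At r₁: circular v_c1 = √(μ/r₁) = 1657 m/s; transfer-perilune v_p = √[μ(2/r₁ − 1/a_t)] = 1993 m/s.
Δv₁ = v_p − v_c1 = 335.7 m/s.
At r₂: circular v_c2 = √(μ/r₂) = 1026 m/s; transfer-apolune v_a = √[μ(2/r₂ − 1/a_t)] = 763.5 m/s.
Δv₂ = v_c2 − v_a = 262.3 m/s.
Total Δv = Δv₁ + Δv₂ = 598.0 m/s.

Δv_total ≈ 598 m/s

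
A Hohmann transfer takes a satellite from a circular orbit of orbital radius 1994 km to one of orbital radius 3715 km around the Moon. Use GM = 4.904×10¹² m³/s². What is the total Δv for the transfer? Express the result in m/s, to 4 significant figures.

r₁ = 1994 km = 1.994×10⁶ m.
r₂ = 3715 km = 3.715×10⁶ m.
Transfer ellipse a_t = (r₁ + r₂)/2 = 2.854×10⁶ m.
At r₁: circular v_c1 = √(μ/r₁) = 1568 m/s; transfer-perilune v_p = √[μ(2/r₁ − 1/a_t)] = 1789 m/s.
Δv₁ = v_p − v_c1 = 220.8 m/s.
At r₂: circular v_c2 = √(μ/r₂) = 1149 m/s; transfer-apolune v_a = √[μ(2/r₂ − 1/a_t)] = 960.3 m/s.
Δv₂ = v_c2 − v_a = 188.7 m/s.
Total Δv = Δv₁ + Δv₂ = 409.5 m/s.

Δv_total ≈ 409.5 m/s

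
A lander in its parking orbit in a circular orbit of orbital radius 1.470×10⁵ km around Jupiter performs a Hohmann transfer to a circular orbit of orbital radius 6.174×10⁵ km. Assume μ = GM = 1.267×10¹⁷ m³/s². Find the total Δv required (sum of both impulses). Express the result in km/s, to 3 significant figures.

r₁ = 1.470×10⁵ km = 1.470×10⁸ m.
r₂ = 6.174×10⁵ km = 6.174×10⁸ m.
Transfer ellipse a_t = (r₁ + r₂)/2 = 3.822×10⁸ m.
At r₁: circular v_c1 = √(μ/r₁) = 29360 m/s; transfer-perijove v_p = √[μ(2/r₁ − 1/a_t)] = 37310 m/s.
Δv₁ = v_p − v_c1 = 7955 m/s.
At r₂: circular v_c2 = √(μ/r₂) = 14330 m/s; transfer-apojove v_a = √[μ(2/r₂ − 1/a_t)] = 8884 m/s.
Δv₂ = v_c2 − v_a = 5441 m/s.
Total Δv = Δv₁ + Δv₂ = 13400 m/s = 13.40 km/s.

Δv_total ≈ 13.4 km/s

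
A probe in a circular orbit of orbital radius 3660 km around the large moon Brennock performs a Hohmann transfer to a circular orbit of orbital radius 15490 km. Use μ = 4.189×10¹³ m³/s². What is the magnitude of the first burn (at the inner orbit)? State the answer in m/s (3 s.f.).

Δv ≈ 920 m/s

r₁ = 3660 km = 3.660×10⁶ m.
r₂ = 15490 km = 1.549×10⁷ m.
Transfer ellipse a_t = (r₁ + r₂)/2 = 9.575×10⁶ m.
At r₁: circular v_c1 = √(μ/r₁) = 3383 m/s; transfer-periapsis v_p = √[μ(2/r₁ − 1/a_t)] = 4303 m/s.
Δv₁ = v_p − v_c1 = 919.9 m/s.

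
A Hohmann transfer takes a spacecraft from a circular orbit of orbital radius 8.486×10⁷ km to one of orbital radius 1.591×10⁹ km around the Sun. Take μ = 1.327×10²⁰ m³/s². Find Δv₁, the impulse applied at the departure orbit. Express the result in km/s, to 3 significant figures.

r₁ = 8.486×10⁷ km = 8.486×10¹⁰ m.
r₂ = 1.591×10⁹ km = 1.591×10¹² m.
Transfer ellipse a_t = (r₁ + r₂)/2 = 8.379×10¹¹ m.
At r₁: circular v_c1 = √(μ/r₁) = 39540 m/s; transfer-perihelion v_p = √[μ(2/r₁ − 1/a_t)] = 54490 m/s.
Δv₁ = v_p − v_c1 = 14950 m/s.
= 14.95 km/s.

Δv ≈ 14.9 km/s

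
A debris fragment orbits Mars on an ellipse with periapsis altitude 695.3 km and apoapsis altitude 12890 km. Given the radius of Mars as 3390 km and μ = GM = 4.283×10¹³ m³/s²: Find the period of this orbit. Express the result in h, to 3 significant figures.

r_p = 3390 + 695.3 = 4085.3 km = 4.0853×10⁶ m.
r_a = 3390 + 12890 = 16280 km = 1.6280×10⁷ m.
Semi-major axis a = (r_p + r_a)/2 = (4085.3 + 16280)/2 = 10183 km = 1.018×10⁷ m.
By Kepler's third law T = 2π√(a³/μ) = 2π × 4.965×10³ = 3.120×10⁴ s.
= 8.666 h.

T ≈ 8.67 h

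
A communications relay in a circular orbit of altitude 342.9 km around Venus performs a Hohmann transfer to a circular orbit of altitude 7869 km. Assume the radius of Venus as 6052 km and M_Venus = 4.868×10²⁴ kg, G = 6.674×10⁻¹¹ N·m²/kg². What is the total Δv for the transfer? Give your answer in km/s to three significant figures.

Δv_total ≈ 2.21 km/s

μ = GM = 6.674×10⁻¹¹ × 4.868×10²⁴ = 3.249×10¹⁴ m³/s².
r₁ = 6052 + 342.9 = 6394.9 km = 6.3949×10⁶ m.
r₂ = 6052 + 7869 = 13921 km = 1.3921×10⁷ m.
Transfer ellipse a_t = (r₁ + r₂)/2 = 1.016×10⁷ m.
At r₁: circular v_c1 = √(μ/r₁) = 7128 m/s; transfer-periapsis v_p = √[μ(2/r₁ − 1/a_t)] = 8344 m/s.
Δv₁ = v_p − v_c1 = 1216 m/s.
At r₂: circular v_c2 = √(μ/r₂) = 4831 m/s; transfer-apoapsis v_a = √[μ(2/r₂ − 1/a_t)] = 3833 m/s.
Δv₂ = v_c2 − v_a = 997.9 m/s.
Total Δv = Δv₁ + Δv₂ = 2214 m/s = 2.214 km/s.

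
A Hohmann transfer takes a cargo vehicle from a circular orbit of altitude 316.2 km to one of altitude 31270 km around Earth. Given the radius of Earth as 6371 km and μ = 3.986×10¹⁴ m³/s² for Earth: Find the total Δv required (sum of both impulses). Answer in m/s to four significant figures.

r₁ = 6371 + 316.2 = 6687.2 km = 6.6872×10⁶ m.
r₂ = 6371 + 31270 = 37641 km = 3.7641×10⁷ m.
Transfer ellipse a_t = (r₁ + r₂)/2 = 2.216×10⁷ m.
At r₁: circular v_c1 = √(μ/r₁) = 7721 m/s; transfer-perigee v_p = √[μ(2/r₁ − 1/a_t)] = 10060 m/s.
Δv₁ = v_p − v_c1 = 2341 m/s.
At r₂: circular v_c2 = √(μ/r₂) = 3254 m/s; transfer-apogee v_a = √[μ(2/r₂ − 1/a_t)] = 1787 m/s.
Δv₂ = v_c2 − v_a = 1467 m/s.
Total Δv = Δv₁ + Δv₂ = 3807 m/s.

Δv_total ≈ 3807 m/s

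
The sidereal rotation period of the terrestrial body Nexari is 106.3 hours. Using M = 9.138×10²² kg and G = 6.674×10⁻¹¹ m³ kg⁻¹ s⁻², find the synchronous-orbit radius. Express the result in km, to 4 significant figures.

r_sync ≈ 28280 km

μ = GM = 6.674×10⁻¹¹ × 9.138×10²² = 6.099×10¹² m³/s².
T = 106.3 hours = 3.827×10⁵ s.
A synchronous orbit has period T, so by Kepler's third law a = (μT²/4π²)^(1/3).
μT²/4π² = 6.099×10¹² × (3.827×10⁵)² / 39.48 = 2.262×10²² m³.
a = 2.828×10⁷ m = 28282 km.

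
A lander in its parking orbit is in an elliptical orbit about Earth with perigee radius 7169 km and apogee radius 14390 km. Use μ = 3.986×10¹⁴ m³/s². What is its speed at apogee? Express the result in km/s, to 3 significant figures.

v ≈ 4.29 km/s

Semi-major axis a = (r_p + r_a)/2 = 10780 km = 1.078×10⁷ m.
Vis-viva: v² = μ(2/r − 1/a) = 3.986×10¹⁴ × (1.390×10⁻⁷ − 9.277×10⁻⁸) = 1.842×10⁷ m²/s².
v = 4292 m/s = 4.292 km/s.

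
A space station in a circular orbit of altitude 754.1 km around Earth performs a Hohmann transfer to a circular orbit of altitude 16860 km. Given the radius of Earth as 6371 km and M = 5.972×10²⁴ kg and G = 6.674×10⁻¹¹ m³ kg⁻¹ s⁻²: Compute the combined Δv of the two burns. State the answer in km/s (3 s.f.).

Δv_total ≈ 3.08 km/s

μ = GM = 6.674×10⁻¹¹ × 5.972×10²⁴ = 3.986×10¹⁴ m³/s².
r₁ = 6371 + 754.1 = 7125.1 km = 7.1251×10⁶ m.
r₂ = 6371 + 16860 = 23231 km = 2.3231×10⁷ m.
Transfer ellipse a_t = (r₁ + r₂)/2 = 1.518×10⁷ m.
At r₁: circular v_c1 = √(μ/r₁) = 7479 m/s; transfer-perigee v_p = √[μ(2/r₁ − 1/a_t)] = 9253 m/s.
Δv₁ = v_p − v_c1 = 1774 m/s.
At r₂: circular v_c2 = √(μ/r₂) = 4142 m/s; transfer-apogee v_a = √[μ(2/r₂ − 1/a_t)] = 2838 m/s.
Δv₂ = v_c2 − v_a = 1304 m/s.
Total Δv = Δv₁ + Δv₂ = 3078 m/s = 3.078 km/s.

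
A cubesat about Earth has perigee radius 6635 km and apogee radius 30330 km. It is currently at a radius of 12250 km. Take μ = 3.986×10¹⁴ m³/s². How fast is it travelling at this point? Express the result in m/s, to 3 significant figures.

Semi-major axis a = (r_p + r_a)/2 = 18482 km = 1.848×10⁷ m.
Vis-viva: v² = μ(2/r − 1/a) = 3.986×10¹⁴ × (1.633×10⁻⁷ − 5.411×10⁻⁸) = 4.351×10⁷ m²/s².
v = 6596 m/s.

v ≈ 6600 m/s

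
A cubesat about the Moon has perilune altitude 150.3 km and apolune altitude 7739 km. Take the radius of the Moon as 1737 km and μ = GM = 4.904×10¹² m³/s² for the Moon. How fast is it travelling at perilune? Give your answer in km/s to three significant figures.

r_p = 1737 + 150.3 = 1887.3 km = 1.8873×10⁶ m.
r_a = 1737 + 7739 = 9476.0 km = 9.4760×10⁶ m.
Semi-major axis a = (r_p + r_a)/2 = 5681.6 km = 5.682×10⁶ m.
Vis-viva: v² = μ(2/r − 1/a) = 4.904×10¹² × (1.060×10⁻⁶ − 1.760×10⁻⁷) = 4.334×10⁶ m²/s².
v = 2082 m/s = 2.082 km/s.

v ≈ 2.08 km/s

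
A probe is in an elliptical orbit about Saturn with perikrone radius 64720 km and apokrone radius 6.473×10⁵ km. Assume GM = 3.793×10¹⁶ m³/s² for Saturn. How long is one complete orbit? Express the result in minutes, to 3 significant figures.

T ≈ 3610 minutes

Semi-major axis a = (r_p + r_a)/2 = (64720 + 6.4730×10⁵)/2 = 3.5601×10⁵ km = 3.560×10⁸ m.
By Kepler's third law T = 2π√(a³/μ) = 2π × 3.449×10⁴ = 2.167×10⁵ s.
= 3612 minutes.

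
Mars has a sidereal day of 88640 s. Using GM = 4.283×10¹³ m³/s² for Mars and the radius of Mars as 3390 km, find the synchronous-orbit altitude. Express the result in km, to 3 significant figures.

h_sync ≈ 17000 km

A synchronous orbit has period T, so by Kepler's third law a = (μT²/4π²)^(1/3).
μT²/4π² = 4.283×10¹³ × (8.864×10⁴)² / 39.48 = 8.524×10²¹ m³.
a = 2.043×10⁷ m = 20428 km.
Altitude h = a − R = 20428 − 3390 = 17038 km.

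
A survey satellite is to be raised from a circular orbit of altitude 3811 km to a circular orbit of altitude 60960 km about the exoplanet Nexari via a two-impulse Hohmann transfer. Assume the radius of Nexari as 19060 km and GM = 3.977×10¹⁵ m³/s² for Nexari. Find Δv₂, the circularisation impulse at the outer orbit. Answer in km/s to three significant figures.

Δv ≈ 2.35 km/s

r₁ = 19060 + 3811 = 22871 km = 2.2871×10⁷ m.
r₂ = 19060 + 60960 = 80020 km = 8.0020×10⁷ m.
Transfer ellipse a_t = (r₁ + r₂)/2 = 5.145×10⁷ m.
At r₁: circular v_c1 = √(μ/r₁) = 13190 m/s; transfer-periapsis v_p = √[μ(2/r₁ − 1/a_t)] = 16450 m/s.
At r₂: circular v_c2 = √(μ/r₂) = 7050 m/s; transfer-apoapsis v_a = √[μ(2/r₂ − 1/a_t)] = 4701 m/s.
Δv₂ = v_c2 − v_a = 2349 m/s.
= 2.349 km/s.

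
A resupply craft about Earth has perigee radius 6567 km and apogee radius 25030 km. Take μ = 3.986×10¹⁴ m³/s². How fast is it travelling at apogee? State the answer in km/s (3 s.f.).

Semi-major axis a = (r_p + r_a)/2 = 15798 km = 1.580×10⁷ m.
Vis-viva: v² = μ(2/r − 1/a) = 3.986×10¹⁴ × (7.990×10⁻⁸ − 6.330×10⁻⁸) = 6.620×10⁶ m²/s².
v = 2573 m/s = 2.573 km/s.

v ≈ 2.57 km/s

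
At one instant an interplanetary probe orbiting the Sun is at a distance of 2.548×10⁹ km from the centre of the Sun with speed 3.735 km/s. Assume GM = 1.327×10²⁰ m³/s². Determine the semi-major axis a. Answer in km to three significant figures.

a ≈ 1.47×10⁹ km

r = 2.548×10¹² m.
Specific orbital energy ε = v²/2 − μ/r = (3735)²/2 − 1.327×10²⁰/2.548×10¹² = -4.510×10⁷ J/kg.
Since ε = −μ/(2a), a = −μ/(2ε) = 1.471×10¹² m = 1.4710×10⁹ km.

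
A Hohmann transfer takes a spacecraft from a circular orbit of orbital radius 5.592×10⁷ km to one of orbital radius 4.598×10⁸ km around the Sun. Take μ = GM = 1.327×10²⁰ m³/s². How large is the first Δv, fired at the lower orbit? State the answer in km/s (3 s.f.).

r₁ = 5.592×10⁷ km = 5.592×10¹⁰ m.
r₂ = 4.598×10⁸ km = 4.598×10¹¹ m.
Transfer ellipse a_t = (r₁ + r₂)/2 = 2.579×10¹¹ m.
At r₁: circular v_c1 = √(μ/r₁) = 48710 m/s; transfer-perihelion v_p = √[μ(2/r₁ − 1/a_t)] = 65050 m/s.
Δv₁ = v_p − v_c1 = 16340 m/s.
= 16.34 km/s.

Δv ≈ 16.3 km/s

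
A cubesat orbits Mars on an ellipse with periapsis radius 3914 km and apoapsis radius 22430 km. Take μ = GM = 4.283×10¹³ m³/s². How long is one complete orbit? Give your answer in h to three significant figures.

Semi-major axis a = (r_p + r_a)/2 = (3914.0 + 22430)/2 = 13172 km = 1.317×10⁷ m.
By Kepler's third law T = 2π√(a³/μ) = 2π × 7.305×10³ = 4.590×10⁴ s.
= 12.75 h.

T ≈ 12.7 h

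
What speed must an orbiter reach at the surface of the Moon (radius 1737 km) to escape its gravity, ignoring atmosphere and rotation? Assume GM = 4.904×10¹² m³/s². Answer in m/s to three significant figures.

r = R = 1.737×10⁶ m.
Escape speed v_esc = √(2μ/r) = √(2 × 4.904×10¹² / 1.737×10⁶) = √(5.647×10⁶) = 2376 m/s.

v_esc ≈ 2380 m/s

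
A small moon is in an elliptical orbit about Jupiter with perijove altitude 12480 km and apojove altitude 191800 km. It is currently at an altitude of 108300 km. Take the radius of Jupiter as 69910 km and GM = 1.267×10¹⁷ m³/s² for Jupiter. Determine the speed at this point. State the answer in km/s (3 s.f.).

v ≈ 26.2 km/s

r_p = 69910 + 12480 = 82390 km = 8.2390×10⁷ m.
r_a = 69910 + 191800 = 261710 km = 2.6171×10⁸ m.
r = 69910 + 108300 = 1.7821×10⁵ km = 1.782×10⁸ m.
Semi-major axis a = (r_p + r_a)/2 = 1.7205×10⁵ km = 1.720×10⁸ m.
Vis-viva: v² = μ(2/r − 1/a) = 1.267×10¹⁷ × (1.122×10⁻⁸ − 5.812×10⁻⁹) = 6.855×10⁸ m²/s².
v = 26180 m/s = 26.18 km/s.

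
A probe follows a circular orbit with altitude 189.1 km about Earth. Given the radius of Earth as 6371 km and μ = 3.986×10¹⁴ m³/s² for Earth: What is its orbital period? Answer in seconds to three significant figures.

T ≈ 5290 seconds

r = 6371 + 189.1 = 6560.1 km = 6.5601×10⁶ m.
Kepler's third law: T = 2π√(r³/μ) = 2π√((6.560×10⁶)³ / 3.986×10¹⁴).
r³/μ = 7.083×10⁵ s², so T = 2π × 8.416×10² = 5.288×10³ s.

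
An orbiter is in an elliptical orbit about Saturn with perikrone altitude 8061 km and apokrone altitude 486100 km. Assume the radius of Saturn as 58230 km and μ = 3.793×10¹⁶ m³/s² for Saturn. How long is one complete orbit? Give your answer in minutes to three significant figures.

T ≈ 2870 minutes

r_p = 58230 + 8061 = 66291 km = 6.6291×10⁷ m.
r_a = 58230 + 486100 = 544330 km = 5.4433×10⁸ m.
Semi-major axis a = (r_p + r_a)/2 = (66291 + 5.4433×10⁵)/2 = 3.0531×10⁵ km = 3.053×10⁸ m.
By Kepler's third law T = 2π√(a³/μ) = 2π × 2.739×10⁴ = 1.721×10⁵ s.
= 2868 minutes.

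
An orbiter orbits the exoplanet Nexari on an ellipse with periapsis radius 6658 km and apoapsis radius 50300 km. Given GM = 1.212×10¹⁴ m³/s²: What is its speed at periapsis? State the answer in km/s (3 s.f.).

Semi-major axis a = (r_p + r_a)/2 = 28479 km = 2.848×10⁷ m.
Vis-viva: v² = μ(2/r − 1/a) = 1.212×10¹⁴ × (3.004×10⁻⁷ − 3.511×10⁻⁸) = 3.215×10⁷ m²/s².
v = 5670 m/s = 5.670 km/s.

v ≈ 5.67 km/s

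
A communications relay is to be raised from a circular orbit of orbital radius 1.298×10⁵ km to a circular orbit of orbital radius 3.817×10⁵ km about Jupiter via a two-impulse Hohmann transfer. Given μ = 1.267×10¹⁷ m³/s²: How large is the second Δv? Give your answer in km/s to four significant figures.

Δv ≈ 5.240 km/s

r₁ = 1.298×10⁵ km = 1.298×10⁸ m.
r₂ = 3.817×10⁵ km = 3.817×10⁸ m.
Transfer ellipse a_t = (r₁ + r₂)/2 = 2.558×10⁸ m.
At r₁: circular v_c1 = √(μ/r₁) = 31240 m/s; transfer-perijove v_p = √[μ(2/r₁ − 1/a_t)] = 38170 m/s.
At r₂: circular v_c2 = √(μ/r₂) = 18220 m/s; transfer-apojove v_a = √[μ(2/r₂ − 1/a_t)] = 12980 m/s.
Δv₂ = v_c2 − v_a = 5240 m/s.
= 5.240 km/s.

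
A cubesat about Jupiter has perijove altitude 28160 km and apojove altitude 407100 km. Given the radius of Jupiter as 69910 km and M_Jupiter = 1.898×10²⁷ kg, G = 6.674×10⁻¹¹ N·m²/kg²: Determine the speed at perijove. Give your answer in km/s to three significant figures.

μ = GM = 6.674×10⁻¹¹ × 1.898×10²⁷ = 1.267×10¹⁷ m³/s².
r_p = 69910 + 28160 = 98070 km = 9.8070×10⁷ m.
r_a = 69910 + 407100 = 477010 km = 4.7701×10⁸ m.
Semi-major axis a = (r_p + r_a)/2 = 2.8754×10⁵ km = 2.875×10⁸ m.
Vis-viva: v² = μ(2/r − 1/a) = 1.267×10¹⁷ × (2.039×10⁻⁸ − 3.478×10⁻⁹) = 2.143×10⁹ m²/s².
v = 46290 m/s = 46.29 km/s.

v ≈ 46.3 km/s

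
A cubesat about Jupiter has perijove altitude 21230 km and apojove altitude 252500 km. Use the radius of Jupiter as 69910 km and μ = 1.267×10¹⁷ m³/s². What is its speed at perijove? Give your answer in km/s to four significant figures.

v ≈ 46.56 km/s

r_p = 69910 + 21230 = 91140 km = 9.1140×10⁷ m.
r_a = 69910 + 252500 = 322410 km = 3.2241×10⁸ m.
Semi-major axis a = (r_p + r_a)/2 = 2.0678×10⁵ km = 2.068×10⁸ m.
Vis-viva: v² = μ(2/r − 1/a) = 1.267×10¹⁷ × (2.194×10⁻⁸ − 4.836×10⁻⁹) = 2.168×10⁹ m²/s².
v = 46560 m/s = 46.56 km/s.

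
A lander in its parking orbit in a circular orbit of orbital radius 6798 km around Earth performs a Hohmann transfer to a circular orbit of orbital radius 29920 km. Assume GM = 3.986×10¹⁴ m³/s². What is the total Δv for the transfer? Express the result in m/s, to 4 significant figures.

Δv_total ≈ 3547 m/s

r₁ = 6798 km = 6.798×10⁶ m.
r₂ = 29920 km = 2.992×10⁷ m.
Transfer ellipse a_t = (r₁ + r₂)/2 = 1.836×10⁷ m.
At r₁: circular v_c1 = √(μ/r₁) = 7657 m/s; transfer-perigee v_p = √[μ(2/r₁ − 1/a_t)] = 9775 m/s.
Δv₁ = v_p − v_c1 = 2118 m/s.
At r₂: circular v_c2 = √(μ/r₂) = 3650 m/s; transfer-apogee v_a = √[μ(2/r₂ − 1/a_t)] = 2221 m/s.
Δv₂ = v_c2 − v_a = 1429 m/s.
Total Δv = Δv₁ + Δv₂ = 3547 m/s.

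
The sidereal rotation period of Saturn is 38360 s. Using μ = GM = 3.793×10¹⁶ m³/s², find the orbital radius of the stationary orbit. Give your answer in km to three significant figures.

r_sync ≈ 1.12×10⁵ km

A synchronous orbit has period T, so by Kepler's third law a = (μT²/4π²)^(1/3).
μT²/4π² = 3.793×10¹⁶ × (3.836×10⁴)² / 39.48 = 1.414×10²⁴ m³.
a = 1.122×10⁸ m = 1.1223×10⁵ km.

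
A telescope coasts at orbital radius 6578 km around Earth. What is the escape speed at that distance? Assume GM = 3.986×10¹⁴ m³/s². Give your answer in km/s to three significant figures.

r = 6578 km = 6.578×10⁶ m.
Escape speed v_esc = √(2μ/r) = √(2 × 3.986×10¹⁴ / 6.578×10⁶) = √(1.212×10⁸) = 11010 m/s.
= 11.01 km/s.

v_esc ≈ 11.0 km/s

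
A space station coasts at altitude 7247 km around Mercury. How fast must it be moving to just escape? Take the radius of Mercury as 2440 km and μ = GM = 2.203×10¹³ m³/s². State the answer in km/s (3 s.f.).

v_esc ≈ 2.13 km/s

r = 2440 + 7247 = 9687.0 km = 9.6870×10⁶ m.
Escape speed v_esc = √(2μ/r) = √(2 × 2.203×10¹³ / 9.687×10⁶) = √(4.548×10⁶) = 2133 m/s.
= 2.133 km/s.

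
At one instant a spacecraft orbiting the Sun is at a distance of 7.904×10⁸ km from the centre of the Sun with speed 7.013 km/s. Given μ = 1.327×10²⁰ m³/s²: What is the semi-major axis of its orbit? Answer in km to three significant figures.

a ≈ 4.63×10⁸ km

r = 7.904×10¹¹ m.
Specific orbital energy ε = v²/2 − μ/r = (7013)²/2 − 1.327×10²⁰/7.904×10¹¹ = -1.433×10⁸ J/kg.
Since ε = −μ/(2a), a = −μ/(2ε) = 4.630×10¹¹ m = 4.6302×10⁸ km.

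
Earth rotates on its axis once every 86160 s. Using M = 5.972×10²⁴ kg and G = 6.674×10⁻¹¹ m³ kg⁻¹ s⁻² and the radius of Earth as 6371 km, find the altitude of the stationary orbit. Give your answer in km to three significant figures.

h_sync ≈ 35800 km

μ = GM = 6.674×10⁻¹¹ × 5.972×10²⁴ = 3.986×10¹⁴ m³/s².
A synchronous orbit has period T, so by Kepler's third law a = (μT²/4π²)^(1/3).
μT²/4π² = 3.986×10¹⁴ × (8.616×10⁴)² / 39.48 = 7.495×10²² m³.
a = 4.216×10⁷ m = 42162 km.
Altitude h = a − R = 42162 − 6371 = 35791 km.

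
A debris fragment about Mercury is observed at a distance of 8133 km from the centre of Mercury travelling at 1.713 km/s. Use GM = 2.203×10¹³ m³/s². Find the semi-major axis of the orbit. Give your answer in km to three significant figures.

r = 8.133×10⁶ m.
Specific orbital energy ε = v²/2 − μ/r = (1713)²/2 − 2.203×10¹³/8.133×10⁶ = -1.242×10⁶ J/kg.
Since ε = −μ/(2a), a = −μ/(2ε) = 8.872×10⁶ m = 8872.1 km.

a ≈ 8870 km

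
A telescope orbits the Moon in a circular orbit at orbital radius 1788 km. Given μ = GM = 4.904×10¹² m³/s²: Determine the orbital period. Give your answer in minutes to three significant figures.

r = 1788 km = 1.788×10⁶ m.
Kepler's third law: T = 2π√(r³/μ) = 2π√((1.788×10⁶)³ / 4.904×10¹²).
r³/μ = 1.166×10⁶ s², so T = 2π × 1.080×10³ = 6.784×10³ s.
Converting: 6.784×10³ s ÷ 60.00 = 113.1 minutes.

T ≈ 113 minutes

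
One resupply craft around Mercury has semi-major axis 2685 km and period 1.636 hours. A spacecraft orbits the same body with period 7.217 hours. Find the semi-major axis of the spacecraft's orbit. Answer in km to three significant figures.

a₂ ≈ 7220 km

Kepler's third law: a³ ∝ T², so a₂ = a₁ (T₂/T₁)^(2/3).
T₂/T₁ = 4.411, (T₂/T₁)^(2/3) = 2.690.
a₂ = 2685 × 2.690 = 7222 km.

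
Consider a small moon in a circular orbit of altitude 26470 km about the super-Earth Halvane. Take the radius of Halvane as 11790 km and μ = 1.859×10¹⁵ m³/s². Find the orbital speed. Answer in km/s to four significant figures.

r = 11790 + 26470 = 38260 km = 3.8260×10⁷ m.
For a circular orbit v = √(μ/r) = √(1.859×10¹⁵ / 3.826×10⁷) = √(4.859×10⁷) = 6971 m/s.
That is 6.971 km/s.

v ≈ 6.971 km/s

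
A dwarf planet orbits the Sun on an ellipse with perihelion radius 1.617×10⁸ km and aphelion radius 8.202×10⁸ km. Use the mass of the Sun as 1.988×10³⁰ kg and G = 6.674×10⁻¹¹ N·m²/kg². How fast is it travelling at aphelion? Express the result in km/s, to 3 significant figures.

v ≈ 7.30 km/s

μ = GM = 6.674×10⁻¹¹ × 1.988×10³⁰ = 1.327×10²⁰ m³/s².
Semi-major axis a = (r_p + r_a)/2 = 4.9095×10⁸ km = 4.910×10¹¹ m.
Vis-viva: v² = μ(2/r − 1/a) = 1.327×10²⁰ × (2.438×10⁻¹² − 2.037×10⁻¹²) = 5.328×10⁷ m²/s².
v = 7299 m/s = 7.299 km/s.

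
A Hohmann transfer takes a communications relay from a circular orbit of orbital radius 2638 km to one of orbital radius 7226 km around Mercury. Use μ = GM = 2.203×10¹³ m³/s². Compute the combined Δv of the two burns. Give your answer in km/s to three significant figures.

r₁ = 2638 km = 2.638×10⁶ m.
r₂ = 7226 km = 7.226×10⁶ m.
Transfer ellipse a_t = (r₁ + r₂)/2 = 4.932×10⁶ m.
At r₁: circular v_c1 = √(μ/r₁) = 2890 m/s; transfer-periherm v_p = √[μ(2/r₁ − 1/a_t)] = 3498 m/s.
Δv₁ = v_p − v_c1 = 608.1 m/s.
At r₂: circular v_c2 = √(μ/r₂) = 1746 m/s; transfer-apoherm v_a = √[μ(2/r₂ − 1/a_t)] = 1277 m/s.
Δv₂ = v_c2 − v_a = 469.1 m/s.
Total Δv = Δv₁ + Δv₂ = 1077 m/s = 1.077 km/s.

Δv_total ≈ 1.08 km/s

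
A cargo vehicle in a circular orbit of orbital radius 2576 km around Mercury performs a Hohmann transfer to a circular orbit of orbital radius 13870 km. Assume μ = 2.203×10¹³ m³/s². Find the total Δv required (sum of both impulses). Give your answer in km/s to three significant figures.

Δv_total ≈ 1.43 km/s

r₁ = 2576 km = 2.576×10⁶ m.
r₂ = 13870 km = 1.387×10⁷ m.
Transfer ellipse a_t = (r₁ + r₂)/2 = 8.223×10⁶ m.
At r₁: circular v_c1 = √(μ/r₁) = 2924 m/s; transfer-periherm v_p = √[μ(2/r₁ − 1/a_t)] = 3798 m/s.
Δv₁ = v_p − v_c1 = 873.6 m/s.
At r₂: circular v_c2 = √(μ/r₂) = 1260 m/s; transfer-apoherm v_a = √[μ(2/r₂ − 1/a_t)] = 705.4 m/s.
Δv₂ = v_c2 − v_a = 554.9 m/s.
Total Δv = Δv₁ + Δv₂ = 1429 m/s = 1.429 km/s.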